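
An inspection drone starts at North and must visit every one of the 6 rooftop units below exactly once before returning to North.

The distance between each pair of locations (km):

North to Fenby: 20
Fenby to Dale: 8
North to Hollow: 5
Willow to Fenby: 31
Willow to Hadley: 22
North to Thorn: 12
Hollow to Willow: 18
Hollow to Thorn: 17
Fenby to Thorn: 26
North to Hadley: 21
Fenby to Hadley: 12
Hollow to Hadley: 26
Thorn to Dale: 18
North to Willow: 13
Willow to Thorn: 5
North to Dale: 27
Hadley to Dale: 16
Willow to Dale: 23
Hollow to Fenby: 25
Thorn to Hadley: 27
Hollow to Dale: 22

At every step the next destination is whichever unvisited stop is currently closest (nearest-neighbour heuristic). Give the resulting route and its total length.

Total distance 96 km via the nearest-neighbour route North → Hollow → Thorn → Willow → Hadley → Fenby → Dale → North.

At North the remaining stops are Hollow 5, Thorn 12, Willow 13, Fenby 20, Hadley 21, Dale 27; go to Hollow.
At Hollow the remaining stops are Thorn 17, Willow 18, Dale 22, Fenby 25, Hadley 26; go to Thorn.
At Thorn the remaining stops are Willow 5, Dale 18, Fenby 26, Hadley 27; go to Willow.
At Willow the remaining stops are Hadley 22, Dale 23, Fenby 31; go to Hadley.
At Hadley the remaining stops are Fenby 12, Dale 16; go to Fenby.
At Fenby the remaining stops are Dale 8; go to Dale.
Return Dale→North: 27.
Total = 5 + 17 + 5 + 22 + 12 + 8 + 27 = 96.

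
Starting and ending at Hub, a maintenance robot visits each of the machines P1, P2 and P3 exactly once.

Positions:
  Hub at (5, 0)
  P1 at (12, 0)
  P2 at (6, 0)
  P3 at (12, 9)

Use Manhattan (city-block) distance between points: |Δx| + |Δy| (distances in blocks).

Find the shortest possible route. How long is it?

With 3 stops there are 3!/2 = 3 distinct round trips (a route and its reverse cost the same).
Hub → P1 → P2 → P3 → Hub: 7+6+15+16 = 44
Hub → P1 → P3 → P2 → Hub: 7+9+15+1 = 32
Hub → P2 → P1 → P3 → Hub: 1+6+9+16 = 32
The minimum is 32.
One optimal route: Hub → P1 → P3 → P2 → Hub (or its reverse).

Shortest round trip = 32 blocks.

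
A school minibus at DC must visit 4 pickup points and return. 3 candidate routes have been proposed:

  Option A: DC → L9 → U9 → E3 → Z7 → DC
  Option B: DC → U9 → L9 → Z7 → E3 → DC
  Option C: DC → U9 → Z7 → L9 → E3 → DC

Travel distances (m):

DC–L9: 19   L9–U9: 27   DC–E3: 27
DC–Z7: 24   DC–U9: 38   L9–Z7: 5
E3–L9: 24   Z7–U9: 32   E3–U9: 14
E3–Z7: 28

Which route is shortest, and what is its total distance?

Option A: 19 + 27 + 14 + 28 + 24 = 112
Option B: 38 + 27 + 5 + 28 + 27 = 125
Option C: 38 + 32 + 5 + 24 + 27 = 126

112 m — Option A is the shortest.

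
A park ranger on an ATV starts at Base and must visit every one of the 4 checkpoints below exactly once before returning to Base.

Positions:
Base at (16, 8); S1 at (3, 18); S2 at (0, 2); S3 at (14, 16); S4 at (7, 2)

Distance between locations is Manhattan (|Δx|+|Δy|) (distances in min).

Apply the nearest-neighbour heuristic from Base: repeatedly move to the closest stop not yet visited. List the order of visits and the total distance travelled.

Total distance 64 min via the nearest-neighbour route Base → S3 → S1 → S2 → S4 → Base.

From Base: distances to unvisited — S3=10, S4=15, S2=22, S1=23. Nearest is S3 (10).
From S3: distances to unvisited — S1=13, S4=21, S2=28. Nearest is S1 (13).
From S1: distances to unvisited — S2=19, S4=20. Nearest is S2 (19).
From S2: distances to unvisited — S4=7. Nearest is S4 (7).
Return S4→Base: 15.
Total = 10 + 13 + 19 + 7 + 15 = 64.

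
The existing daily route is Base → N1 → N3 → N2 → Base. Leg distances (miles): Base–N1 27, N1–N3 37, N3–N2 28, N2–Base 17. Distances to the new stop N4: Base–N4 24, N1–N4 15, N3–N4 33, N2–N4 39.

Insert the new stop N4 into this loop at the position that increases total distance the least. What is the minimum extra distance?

Minimum extra distance: 11 miles, inserting N4 between N1 and N3.

Insertion cost between consecutive stops i–j is d(i,N4) + d(N4,j) − d(i,j):
  between Base and N1: 24 + 15 − 27 = 12
  between N1 and N3: 15 + 33 − 37 = 11
  between N3 and N2: 33 + 39 − 28 = 44
  between N2 and Base: 39 + 24 − 17 = 46
Cheapest insertion is between N1 and N3, adding 11.
New total = 109 + 11 = 120.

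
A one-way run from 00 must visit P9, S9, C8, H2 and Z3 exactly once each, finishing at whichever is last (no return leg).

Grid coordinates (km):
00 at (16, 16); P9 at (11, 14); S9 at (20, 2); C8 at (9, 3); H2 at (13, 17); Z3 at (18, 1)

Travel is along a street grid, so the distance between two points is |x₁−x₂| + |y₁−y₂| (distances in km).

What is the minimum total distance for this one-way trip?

There are 5! = 120 possible orderings.
00 - P9 - S9 - C8 - H2 - Z3: 7+21+12+18+21 = 79
00 - P9 - S9 - C8 - Z3 - H2: 7+21+12+11+21 = 72
00 - P9 - S9 - H2 - C8 - Z3: 7+21+22+18+11 = 79
00 - P9 - S9 - H2 - Z3 - C8: 7+21+22+21+11 = 82
00 - P9 - S9 - Z3 - C8 - H2: 7+21+3+11+18 = 60
00 - P9 - S9 - Z3 - H2 - C8: 7+21+3+21+18 = 70
00 - P9 - C8 - S9 - H2 - Z3: 7+13+12+22+21 = 75
00 - P9 - C8 - S9 - Z3 - H2: 7+13+12+3+21 = 56
00 - P9 - C8 - H2 - S9 - Z3: 7+13+18+22+3 = 63
00 - P9 - C8 - H2 - Z3 - S9: 7+13+18+21+3 = 62
00 - P9 - C8 - Z3 - S9 - H2: 7+13+11+3+22 = 56
00 - P9 - C8 - Z3 - H2 - S9: 7+13+11+21+22 = 74
00 - P9 - H2 - S9 - C8 - Z3: 7+5+22+12+11 = 57
00 - P9 - H2 - S9 - Z3 - C8: 7+5+22+3+11 = 48
… (106 more)
00 - H2 - P9 - C8 - Z3 - S9: 4+5+13+11+3 = 36  ← best
The minimum is 36.
One shortest path: 00 → H2 → P9 → C8 → Z3 → S9.

Shortest open route: 36 km.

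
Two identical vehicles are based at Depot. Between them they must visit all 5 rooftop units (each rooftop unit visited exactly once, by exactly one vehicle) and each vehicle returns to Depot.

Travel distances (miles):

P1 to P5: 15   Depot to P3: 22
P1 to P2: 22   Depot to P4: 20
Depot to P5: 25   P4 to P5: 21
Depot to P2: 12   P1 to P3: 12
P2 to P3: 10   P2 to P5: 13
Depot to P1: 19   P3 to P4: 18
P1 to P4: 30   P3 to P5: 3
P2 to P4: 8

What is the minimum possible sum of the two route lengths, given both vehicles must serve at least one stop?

Check every non-empty split of the stops between the two vehicles; for each half take its own optimal tour:
  {P1} + {P2, P3, P4, P5}: 38 + 66 = 104
  {P2} + {P1, P3, P4, P5}: 24 + 75 = 99
  {P1, P2} + {P3, P4, P5}: 53 + 66 = 119
  {P3} + {P1, P2, P4, P5}: 44 + 75 = 119
  {P1, P3} + {P2, P4, P5}: 53 + 66 = 119
  {P2, P3} + {P1, P4, P5}: 44 + 75 = 119
  … (15 splits in total)
Best: vehicle 1 Depot → P2 → Depot = 24; vehicle 2 Depot → P1 → P3 → P5 → P4 → Depot = 75; combined 99.

99 miles — the smallest possible combined total.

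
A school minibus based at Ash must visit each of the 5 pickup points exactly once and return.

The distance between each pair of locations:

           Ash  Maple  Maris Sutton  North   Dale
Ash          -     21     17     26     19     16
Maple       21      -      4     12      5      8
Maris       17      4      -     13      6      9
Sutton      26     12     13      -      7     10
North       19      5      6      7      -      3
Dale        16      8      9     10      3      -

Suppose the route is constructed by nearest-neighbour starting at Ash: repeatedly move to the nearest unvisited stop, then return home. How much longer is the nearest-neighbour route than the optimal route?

Ash: Dale=16, Maris=17, North=19, Maple=21, Sutton=26 ⇒ Dale
Dale: North=3, Maple=8, Maris=9, Sutton=10 ⇒ North
North: Maple=5, Maris=6, Sutton=7 ⇒ Maple
Maple: Maris=4, Sutton=12 ⇒ Maris
Maris: Sutton=13 ⇒ Sutton
NN route Ash → Dale → North → Maple → Maris → Sutton → Ash costs 67.
Optimal: Ash → Maris → Maple → Sutton → North → Dale → Ash costs 59 (by enumerating all 60 distinct tours).
Excess = 67 − 59 = 8.

8 longer than the optimal tour.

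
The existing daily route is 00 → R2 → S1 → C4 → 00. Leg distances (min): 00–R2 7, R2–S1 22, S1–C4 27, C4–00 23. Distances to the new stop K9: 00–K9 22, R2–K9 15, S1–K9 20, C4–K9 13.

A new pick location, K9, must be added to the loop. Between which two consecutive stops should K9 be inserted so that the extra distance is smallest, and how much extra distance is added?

Insertion cost between consecutive stops i–j is d(i,K9) + d(K9,j) − d(i,j):
  between 00 and R2: 22 + 15 − 7 = 30
  between R2 and S1: 15 + 20 − 22 = 13
  between S1 and C4: 20 + 13 − 27 = 6
  between C4 and 00: 13 + 22 − 23 = 12
Cheapest insertion is between S1 and C4, adding 6.
New total = 79 + 6 = 85.

Adding 6 min by placing K9 on the S1–C4 leg.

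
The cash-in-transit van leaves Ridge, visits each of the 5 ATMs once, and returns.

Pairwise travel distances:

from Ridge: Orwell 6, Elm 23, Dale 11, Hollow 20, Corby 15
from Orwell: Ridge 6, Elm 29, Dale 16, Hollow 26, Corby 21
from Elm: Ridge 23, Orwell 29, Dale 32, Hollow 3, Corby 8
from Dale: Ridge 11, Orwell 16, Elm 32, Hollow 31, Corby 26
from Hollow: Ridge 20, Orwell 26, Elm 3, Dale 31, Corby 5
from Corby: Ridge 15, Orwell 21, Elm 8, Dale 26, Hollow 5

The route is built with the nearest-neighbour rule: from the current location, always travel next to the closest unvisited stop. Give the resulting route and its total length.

Total distance 79 via the nearest-neighbour route Ridge → Orwell → Dale → Corby → Hollow → Elm → Ridge.

From Ridge: distances to unvisited — Orwell=6, Dale=11, Corby=15, Hollow=20, Elm=23. Nearest is Orwell (6).
From Orwell: distances to unvisited — Dale=16, Corby=21, Hollow=26, Elm=29. Nearest is Dale (16).
From Dale: distances to unvisited — Corby=26, Hollow=31, Elm=32. Nearest is Corby (26).
From Corby: distances to unvisited — Hollow=5, Elm=8. Nearest is Hollow (5).
From Hollow: distances to unvisited — Elm=3. Nearest is Elm (3).
Return Elm→Ridge: 23.
Total = 6 + 16 + 26 + 5 + 3 + 23 = 79.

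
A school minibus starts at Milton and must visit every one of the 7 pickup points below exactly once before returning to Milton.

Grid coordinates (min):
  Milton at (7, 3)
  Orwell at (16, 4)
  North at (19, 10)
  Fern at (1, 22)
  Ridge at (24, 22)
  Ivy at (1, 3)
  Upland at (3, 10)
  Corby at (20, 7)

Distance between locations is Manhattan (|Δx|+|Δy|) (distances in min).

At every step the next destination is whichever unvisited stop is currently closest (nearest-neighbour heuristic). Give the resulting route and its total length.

At Milton the remaining stops are Ivy 6, Orwell 10, Upland 11, Corby 17, North 19, Fern 25, Ridge 36; go to Ivy.
At Ivy the remaining stops are Upland 9, Orwell 16, Fern 19, Corby 23, North 25, Ridge 42; go to Upland.
At Upland the remaining stops are Fern 14, North 16, Orwell 19, Corby 20, Ridge 33; go to Fern.
At Fern the remaining stops are Ridge 23, North 30, Orwell 33, Corby 34; go to Ridge.
At Ridge the remaining stops are North 17, Corby 19, Orwell 26; go to North.
At North the remaining stops are Corby 4, Orwell 9; go to Corby.
At Corby the remaining stops are Orwell 7; go to Orwell.
Return Orwell→Milton: 10.
Total = 6 + 9 + 14 + 23 + 17 + 4 + 7 + 10 = 90.

Total distance 90 min via the nearest-neighbour route Milton → Ivy → Upland → Fern → Ridge → North → Corby → Orwell → Milton.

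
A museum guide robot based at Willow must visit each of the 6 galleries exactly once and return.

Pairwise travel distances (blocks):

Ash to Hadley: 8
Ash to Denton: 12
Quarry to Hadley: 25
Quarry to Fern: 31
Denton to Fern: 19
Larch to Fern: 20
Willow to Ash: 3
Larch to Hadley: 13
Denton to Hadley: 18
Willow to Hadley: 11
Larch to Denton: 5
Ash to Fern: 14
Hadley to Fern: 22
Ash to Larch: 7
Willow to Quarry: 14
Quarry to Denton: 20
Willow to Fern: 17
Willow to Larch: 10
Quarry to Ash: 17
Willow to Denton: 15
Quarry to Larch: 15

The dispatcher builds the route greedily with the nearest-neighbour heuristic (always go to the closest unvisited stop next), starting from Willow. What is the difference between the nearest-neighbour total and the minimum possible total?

Willow: Ash=3, Larch=10, Hadley=11, Quarry=14, Denton=15, Fern=17 ⇒ Ash
Ash: Larch=7, Hadley=8, Denton=12, Fern=14, Quarry=17 ⇒ Larch
Larch: Denton=5, Hadley=13, Quarry=15, Fern=20 ⇒ Denton
Denton: Hadley=18, Fern=19, Quarry=20 ⇒ Hadley
Hadley: Fern=22, Quarry=25 ⇒ Fern
Fern: Quarry=31 ⇒ Quarry
NN route Willow → Ash → Larch → Denton → Hadley → Fern → Quarry → Willow costs 100.
Optimal: Willow → Quarry → Larch → Denton → Fern → Ash → Hadley → Willow costs 86 (by enumerating all 360 distinct tours).
Excess = 100 − 86 = 14.

The nearest-neighbour route is 14 blocks longer than optimal.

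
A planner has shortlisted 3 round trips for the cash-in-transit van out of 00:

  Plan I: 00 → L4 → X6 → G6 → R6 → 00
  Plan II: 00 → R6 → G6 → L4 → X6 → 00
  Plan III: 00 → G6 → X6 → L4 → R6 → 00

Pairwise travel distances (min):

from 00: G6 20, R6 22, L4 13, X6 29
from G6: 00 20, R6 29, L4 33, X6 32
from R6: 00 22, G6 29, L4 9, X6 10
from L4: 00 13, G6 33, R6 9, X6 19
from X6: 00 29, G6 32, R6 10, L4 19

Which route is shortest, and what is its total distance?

102 min — Plan III is the shortest.

Plan I: 13 + 19 + 32 + 29 + 22 = 115
Plan II: 22 + 29 + 33 + 19 + 29 = 132
Plan III: 20 + 32 + 19 + 9 + 22 = 102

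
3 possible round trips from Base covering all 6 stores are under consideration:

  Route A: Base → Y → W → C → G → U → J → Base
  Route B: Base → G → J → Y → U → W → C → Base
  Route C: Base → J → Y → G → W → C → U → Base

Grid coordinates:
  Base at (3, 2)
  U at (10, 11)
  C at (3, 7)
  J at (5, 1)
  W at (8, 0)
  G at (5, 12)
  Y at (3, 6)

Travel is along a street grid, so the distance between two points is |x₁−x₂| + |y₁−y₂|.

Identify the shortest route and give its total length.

Route A: 4 + 11 + 12 + 7 + 6 + 15 + 3 = 58
Route B: 12 + 11 + 7 + 12 + 13 + 12 + 5 = 72
Route C: 3 + 7 + 8 + 15 + 12 + 11 + 16 = 72

Shortest is Route A, total 58.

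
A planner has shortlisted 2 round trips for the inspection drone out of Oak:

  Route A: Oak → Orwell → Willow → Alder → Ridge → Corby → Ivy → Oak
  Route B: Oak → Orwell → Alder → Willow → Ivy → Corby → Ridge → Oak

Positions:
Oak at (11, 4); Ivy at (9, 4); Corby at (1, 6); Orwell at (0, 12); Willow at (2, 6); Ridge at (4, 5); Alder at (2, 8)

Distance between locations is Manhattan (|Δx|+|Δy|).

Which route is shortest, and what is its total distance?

Route A: 19 + 8 + 2 + 5 + 4 + 10 + 2 = 50
Route B: 19 + 6 + 2 + 9 + 10 + 4 + 8 = 58

50 — Route A is the shortest.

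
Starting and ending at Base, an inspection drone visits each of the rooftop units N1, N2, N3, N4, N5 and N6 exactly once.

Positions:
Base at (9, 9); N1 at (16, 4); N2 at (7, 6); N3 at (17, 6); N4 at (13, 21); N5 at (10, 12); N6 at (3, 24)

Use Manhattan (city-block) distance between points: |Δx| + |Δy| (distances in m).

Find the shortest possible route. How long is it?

Base → N1 → N2 → N3 → N4 → N5 → N6 → Base: 12+11+10+19+12+19+21 = 104
Base → N1 → N2 → N3 → N4 → N6 → N5 → Base: 12+11+10+19+13+19+4 = 88
Base → N1 → N2 → N3 → N5 → N4 → N6 → Base: 12+11+10+13+12+13+21 = 92
Base → N1 → N2 → N3 → N5 → N6 → N4 → Base: 12+11+10+13+19+13+16 = 94
Base → N1 → N2 → N3 → N6 → N4 → N5 → Base: 12+11+10+32+13+12+4 = 94
Base → N1 → N2 → N3 → N6 → N5 → N4 → Base: 12+11+10+32+19+12+16 = 112
Base → N1 → N2 → N4 → N3 → N5 → N6 → Base: 12+11+21+19+13+19+21 = 116
Base → N1 → N2 → N4 → N3 → N6 → N5 → Base: 12+11+21+19+32+19+4 = 118
… (352 more)
Base → N2 → N1 → N3 → N4 → N6 → N5 → Base: 5+11+3+19+13+19+4 = 74  ← best
The minimum is 74.
One optimal route: Base → N2 → N1 → N3 → N4 → N6 → N5 → Base (or its reverse).

Shortest round trip = 74 m.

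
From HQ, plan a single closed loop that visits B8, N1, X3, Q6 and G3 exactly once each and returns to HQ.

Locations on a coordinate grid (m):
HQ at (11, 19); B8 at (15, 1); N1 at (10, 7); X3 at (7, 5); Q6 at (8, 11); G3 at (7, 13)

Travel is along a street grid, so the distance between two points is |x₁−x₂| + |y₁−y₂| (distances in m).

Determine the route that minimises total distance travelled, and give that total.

With 5 stops there are 5!/2 = 60 distinct round trips (a route and its reverse cost the same).
HQ-B8-N1-X3-Q6-G3-HQ: 22+11+5+7+3+10 = 58
HQ-B8-N1-X3-G3-Q6-HQ: 22+11+5+8+3+11 = 60
HQ-B8-N1-Q6-X3-G3-HQ: 22+11+6+7+8+10 = 64
HQ-B8-N1-Q6-G3-X3-HQ: 22+11+6+3+8+18 = 68
HQ-B8-N1-G3-X3-Q6-HQ: 22+11+9+8+7+11 = 68
HQ-B8-N1-G3-Q6-X3-HQ: 22+11+9+3+7+18 = 70
HQ-B8-X3-N1-Q6-G3-HQ: 22+12+5+6+3+10 = 58
HQ-B8-X3-N1-G3-Q6-HQ: 22+12+5+9+3+11 = 62
HQ-B8-X3-Q6-N1-G3-HQ: 22+12+7+6+9+10 = 66
HQ-B8-X3-Q6-G3-N1-HQ: 22+12+7+3+9+13 = 66
HQ-B8-X3-G3-N1-Q6-HQ: 22+12+8+9+6+11 = 68
HQ-B8-X3-G3-Q6-N1-HQ: 22+12+8+3+6+13 = 64
HQ-B8-Q6-N1-X3-G3-HQ: 22+17+6+5+8+10 = 68
HQ-B8-Q6-N1-G3-X3-HQ: 22+17+6+9+8+18 = 80
… (46 more)
HQ-N1-B8-X3-Q6-G3-HQ: 13+11+12+7+3+10 = 56  ← best
The minimum is 56.
One optimal route: HQ → N1 → B8 → X3 → Q6 → G3 → HQ (or its reverse).

Shortest round trip = 56 m.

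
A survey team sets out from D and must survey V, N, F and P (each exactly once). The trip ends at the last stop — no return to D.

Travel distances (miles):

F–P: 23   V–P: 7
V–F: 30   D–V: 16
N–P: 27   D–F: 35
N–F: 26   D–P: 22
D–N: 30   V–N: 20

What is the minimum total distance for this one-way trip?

72 miles — the minimum one-way total.

There are 4! = 24 possible orderings.
D→V→N→F→P: 16+20+26+23 = 85
D→V→N→P→F: 16+20+27+23 = 86
D→V→F→N→P: 16+30+26+27 = 99
D→V→F→P→N: 16+30+23+27 = 96
D→V→P→N→F: 16+7+27+26 = 76
D→V→P→F→N: 16+7+23+26 = 72
D→N→V→F→P: 30+20+30+23 = 103
D→N→V→P→F: 30+20+7+23 = 80
D→N→F→V→P: 30+26+30+7 = 93
D→N→F→P→V: 30+26+23+7 = 86
D→N→P→V→F: 30+27+7+30 = 94
D→N→P→F→V: 30+27+23+30 = 110
D→F→V→N→P: 35+30+20+27 = 112
D→F→V→P→N: 35+30+7+27 = 99
… (10 more)
The minimum is 72.
One shortest path: D → V → P → F → N.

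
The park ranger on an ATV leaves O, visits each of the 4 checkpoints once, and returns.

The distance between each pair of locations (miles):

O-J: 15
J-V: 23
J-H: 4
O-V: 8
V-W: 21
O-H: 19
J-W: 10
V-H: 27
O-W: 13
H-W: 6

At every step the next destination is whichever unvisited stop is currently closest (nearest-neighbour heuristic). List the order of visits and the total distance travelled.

From O: distances to unvisited — V=8, W=13, J=15, H=19. Nearest is V (8).
From V: distances to unvisited — W=21, J=23, H=27. Nearest is W (21).
From W: distances to unvisited — H=6, J=10. Nearest is H (6).
From H: distances to unvisited — J=4. Nearest is J (4).
Return J→O: 15.
Total = 8 + 21 + 6 + 4 + 15 = 54.

Total distance 54 miles via the nearest-neighbour route O → V → W → H → J → O.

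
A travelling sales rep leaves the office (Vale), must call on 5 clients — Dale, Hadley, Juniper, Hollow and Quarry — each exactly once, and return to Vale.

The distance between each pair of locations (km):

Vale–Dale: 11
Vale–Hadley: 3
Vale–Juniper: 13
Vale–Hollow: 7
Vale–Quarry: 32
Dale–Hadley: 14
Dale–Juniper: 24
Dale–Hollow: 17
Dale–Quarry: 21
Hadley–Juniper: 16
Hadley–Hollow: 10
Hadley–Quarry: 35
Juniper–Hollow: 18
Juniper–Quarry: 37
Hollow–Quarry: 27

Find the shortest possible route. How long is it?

Vale - Dale - Hadley - Juniper - Hollow - Quarry - Vale: 11+14+16+18+27+32 = 118
Vale - Dale - Hadley - Juniper - Quarry - Hollow - Vale: 11+14+16+37+27+7 = 112
Vale - Dale - Hadley - Hollow - Juniper - Quarry - Vale: 11+14+10+18+37+32 = 122
Vale - Dale - Hadley - Hollow - Quarry - Juniper - Vale: 11+14+10+27+37+13 = 112
Vale - Dale - Hadley - Quarry - Juniper - Hollow - Vale: 11+14+35+37+18+7 = 122
Vale - Dale - Hadley - Quarry - Hollow - Juniper - Vale: 11+14+35+27+18+13 = 118
Vale - Dale - Juniper - Hadley - Hollow - Quarry - Vale: 11+24+16+10+27+32 = 120
Vale - Dale - Juniper - Hadley - Quarry - Hollow - Vale: 11+24+16+35+27+7 = 120
Vale - Dale - Juniper - Hollow - Hadley - Quarry - Vale: 11+24+18+10+35+32 = 130
Vale - Dale - Juniper - Hollow - Quarry - Hadley - Vale: 11+24+18+27+35+3 = 118
Vale - Dale - Juniper - Quarry - Hadley - Hollow - Vale: 11+24+37+35+10+7 = 124
Vale - Dale - Juniper - Quarry - Hollow - Hadley - Vale: 11+24+37+27+10+3 = 112
Vale - Dale - Hollow - Hadley - Juniper - Quarry - Vale: 11+17+10+16+37+32 = 123
Vale - Dale - Hollow - Hadley - Quarry - Juniper - Vale: 11+17+10+35+37+13 = 123
… (46 more)
Vale - Dale - Quarry - Hollow - Juniper - Hadley - Vale: 11+21+27+18+16+3 = 96  ← best
The minimum is 96.
One optimal route: Vale → Dale → Quarry → Hollow → Juniper → Hadley → Vale (or its reverse).

Shortest round trip = 96 km.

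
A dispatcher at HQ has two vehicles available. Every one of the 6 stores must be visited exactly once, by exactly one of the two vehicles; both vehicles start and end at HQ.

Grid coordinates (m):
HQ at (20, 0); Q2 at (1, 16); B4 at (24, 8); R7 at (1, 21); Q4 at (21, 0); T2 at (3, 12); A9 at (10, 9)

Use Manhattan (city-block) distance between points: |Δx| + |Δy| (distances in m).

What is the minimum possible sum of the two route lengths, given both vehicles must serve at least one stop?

90 m — the smallest possible combined total.

Try each way of splitting the stops between the two vehicles (each non-empty) and, for each split, find the best tour for each vehicle:
  {Q2} + {B4, R7, Q4, T2, A9}: 70 + 88 = 158
  {B4} + {Q2, R7, Q4, T2, A9}: 24 + 82 = 106
  {Q2, B4} + {R7, Q4, T2, A9}: 78 + 82 = 160
  {R7} + {Q2, B4, Q4, T2, A9}: 80 + 78 = 158
  {Q2, R7} + {B4, Q4, T2, A9}: 80 + 66 = 146
  {B4, R7} + {Q2, Q4, T2, A9}: 88 + 72 = 160
  … (31 splits in total)
  {Q4} + {Q2, B4, R7, T2, A9}: 2 + 88 = 90  ← best
Best: vehicle 1 HQ → Q4 → HQ = 2; vehicle 2 HQ → Q2 → R7 → T2 → A9 → B4 → HQ = 88; combined 90.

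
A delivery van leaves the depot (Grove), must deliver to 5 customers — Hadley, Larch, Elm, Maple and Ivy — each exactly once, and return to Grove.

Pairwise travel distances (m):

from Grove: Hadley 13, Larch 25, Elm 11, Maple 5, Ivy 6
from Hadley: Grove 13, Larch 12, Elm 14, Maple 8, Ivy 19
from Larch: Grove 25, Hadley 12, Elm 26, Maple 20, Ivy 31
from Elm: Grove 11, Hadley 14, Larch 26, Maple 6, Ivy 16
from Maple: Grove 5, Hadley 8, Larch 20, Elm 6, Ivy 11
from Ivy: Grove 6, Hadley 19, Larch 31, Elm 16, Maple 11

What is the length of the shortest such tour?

There are 60 distinct closed tours to check (reversals are equivalent).
Grove → Hadley → Larch → Elm → Maple → Ivy → Grove: 13+12+26+6+11+6 = 74
Grove → Hadley → Larch → Elm → Ivy → Maple → Grove: 13+12+26+16+11+5 = 83
Grove → Hadley → Larch → Maple → Elm → Ivy → Grove: 13+12+20+6+16+6 = 73
Grove → Hadley → Larch → Maple → Ivy → Elm → Grove: 13+12+20+11+16+11 = 83
Grove → Hadley → Larch → Ivy → Elm → Maple → Grove: 13+12+31+16+6+5 = 83
Grove → Hadley → Larch → Ivy → Maple → Elm → Grove: 13+12+31+11+6+11 = 84
Grove → Hadley → Elm → Larch → Maple → Ivy → Grove: 13+14+26+20+11+6 = 90
Grove → Hadley → Elm → Larch → Ivy → Maple → Grove: 13+14+26+31+11+5 = 100
Grove → Hadley → Elm → Maple → Larch → Ivy → Grove: 13+14+6+20+31+6 = 90
Grove → Hadley → Elm → Maple → Ivy → Larch → Grove: 13+14+6+11+31+25 = 100
Grove → Hadley → Elm → Ivy → Larch → Maple → Grove: 13+14+16+31+20+5 = 99
Grove → Hadley → Elm → Ivy → Maple → Larch → Grove: 13+14+16+11+20+25 = 99
Grove → Hadley → Maple → Larch → Elm → Ivy → Grove: 13+8+20+26+16+6 = 89
Grove → Hadley → Maple → Larch → Ivy → Elm → Grove: 13+8+20+31+16+11 = 99
… (46 more)
The minimum is 73.
One optimal route: Grove → Hadley → Larch → Maple → Elm → Ivy → Grove (or its reverse).

Minimum total distance: 73 m.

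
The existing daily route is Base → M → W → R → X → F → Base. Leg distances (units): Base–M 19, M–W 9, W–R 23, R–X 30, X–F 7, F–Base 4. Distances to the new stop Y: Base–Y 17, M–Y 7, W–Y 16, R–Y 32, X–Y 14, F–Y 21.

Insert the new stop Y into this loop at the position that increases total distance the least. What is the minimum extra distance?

Insertion cost between consecutive stops i–j is d(i,Y) + d(Y,j) − d(i,j):
  between Base and M: 17 + 7 − 19 = 5
  between M and W: 7 + 16 − 9 = 14
  between W and R: 16 + 32 − 23 = 25
  between R and X: 32 + 14 − 30 = 16
  between X and F: 14 + 21 − 7 = 28
  between F and Base: 21 + 17 − 4 = 34
Cheapest insertion is between Base and M, adding 5.
New total = 92 + 5 = 97.

Minimum extra distance: 5, inserting Y between Base and M.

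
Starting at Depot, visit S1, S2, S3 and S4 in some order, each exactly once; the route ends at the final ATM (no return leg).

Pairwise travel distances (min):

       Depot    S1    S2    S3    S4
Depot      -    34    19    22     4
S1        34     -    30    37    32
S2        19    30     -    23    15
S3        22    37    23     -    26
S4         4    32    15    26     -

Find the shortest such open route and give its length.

Minimum one-way distance = 79 min.

There are 4! = 24 possible orderings.
Depot→S1→S2→S3→S4: 34+30+23+26 = 113
Depot→S1→S2→S4→S3: 34+30+15+26 = 105
Depot→S1→S3→S2→S4: 34+37+23+15 = 109
Depot→S1→S3→S4→S2: 34+37+26+15 = 112
Depot→S1→S4→S2→S3: 34+32+15+23 = 104
Depot→S1→S4→S3→S2: 34+32+26+23 = 115
Depot→S2→S1→S3→S4: 19+30+37+26 = 112
Depot→S2→S1→S4→S3: 19+30+32+26 = 107
Depot→S2→S3→S1→S4: 19+23+37+32 = 111
Depot→S2→S3→S4→S1: 19+23+26+32 = 100
Depot→S2→S4→S1→S3: 19+15+32+37 = 103
Depot→S2→S4→S3→S1: 19+15+26+37 = 97
Depot→S3→S1→S2→S4: 22+37+30+15 = 104
Depot→S3→S1→S4→S2: 22+37+32+15 = 106
… (10 more)
Depot→S4→S2→S3→S1: 4+15+23+37 = 79  ← best
The minimum is 79.
One shortest path: Depot → S4 → S2 → S3 → S1.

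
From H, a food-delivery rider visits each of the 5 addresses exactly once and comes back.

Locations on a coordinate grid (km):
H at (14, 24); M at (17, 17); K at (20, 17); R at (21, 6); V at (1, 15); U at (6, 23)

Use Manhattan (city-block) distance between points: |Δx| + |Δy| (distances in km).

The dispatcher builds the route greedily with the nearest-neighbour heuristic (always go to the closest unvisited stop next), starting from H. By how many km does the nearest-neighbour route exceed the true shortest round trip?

4 km longer than the optimal tour.

From H: U=9, M=10, K=13, V=22, R=25 → choose U (9).
From U: V=13, M=17, K=20, R=32 → choose V (13).
From V: M=18, K=21, R=29 → choose M (18).
From M: K=3, R=15 → choose K (3).
From K: R=12 → choose R (12).
NN route H → U → V → M → K → R → H costs 80.
Optimal: H → M → K → R → V → U → H costs 76 (by enumerating all 60 distinct tours).
Excess = 80 − 76 = 4.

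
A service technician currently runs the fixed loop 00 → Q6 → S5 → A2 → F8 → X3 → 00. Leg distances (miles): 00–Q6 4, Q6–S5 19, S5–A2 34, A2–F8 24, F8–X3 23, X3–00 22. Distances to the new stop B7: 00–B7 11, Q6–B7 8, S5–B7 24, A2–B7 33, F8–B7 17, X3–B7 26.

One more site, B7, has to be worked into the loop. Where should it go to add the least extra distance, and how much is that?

Minimum extra distance: 13 miles, inserting B7 between Q6 and S5.

Insertion cost between consecutive stops i–j is d(i,B7) + d(B7,j) − d(i,j):
  between 00 and Q6: 11 + 8 − 4 = 15
  between Q6 and S5: 8 + 24 − 19 = 13
  between S5 and A2: 24 + 33 − 34 = 23
  between A2 and F8: 33 + 17 − 24 = 26
  between F8 and X3: 17 + 26 − 23 = 20
  between X3 and 00: 26 + 11 − 22 = 15
Cheapest insertion is between Q6 and S5, adding 13.
New total = 126 + 13 = 139.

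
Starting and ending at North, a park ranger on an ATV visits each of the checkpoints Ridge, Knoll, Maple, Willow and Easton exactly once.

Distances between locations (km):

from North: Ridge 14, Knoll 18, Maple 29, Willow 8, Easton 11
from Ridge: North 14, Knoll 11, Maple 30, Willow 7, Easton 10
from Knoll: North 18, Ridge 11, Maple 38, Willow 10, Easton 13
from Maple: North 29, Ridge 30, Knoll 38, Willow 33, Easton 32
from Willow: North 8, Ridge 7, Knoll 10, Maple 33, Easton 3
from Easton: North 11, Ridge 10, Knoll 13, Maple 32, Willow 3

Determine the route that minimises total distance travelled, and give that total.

North → Ridge → Knoll → Maple → Willow → Easton → North: 14+11+38+33+3+11 = 110
North → Ridge → Knoll → Maple → Easton → Willow → North: 14+11+38+32+3+8 = 106
North → Ridge → Knoll → Willow → Maple → Easton → North: 14+11+10+33+32+11 = 111
North → Ridge → Knoll → Willow → Easton → Maple → North: 14+11+10+3+32+29 = 99
North → Ridge → Knoll → Easton → Maple → Willow → North: 14+11+13+32+33+8 = 111
North → Ridge → Knoll → Easton → Willow → Maple → North: 14+11+13+3+33+29 = 103
North → Ridge → Maple → Knoll → Willow → Easton → North: 14+30+38+10+3+11 = 106
North → Ridge → Maple → Knoll → Easton → Willow → North: 14+30+38+13+3+8 = 106
North → Ridge → Maple → Willow → Knoll → Easton → North: 14+30+33+10+13+11 = 111
North → Ridge → Maple → Willow → Easton → Knoll → North: 14+30+33+3+13+18 = 111
North → Ridge → Maple → Easton → Knoll → Willow → North: 14+30+32+13+10+8 = 107
North → Ridge → Maple → Easton → Willow → Knoll → North: 14+30+32+3+10+18 = 107
North → Ridge → Willow → Knoll → Maple → Easton → North: 14+7+10+38+32+11 = 112
North → Ridge → Willow → Knoll → Easton → Maple → North: 14+7+10+13+32+29 = 105
… (46 more)
North → Maple → Ridge → Knoll → Willow → Easton → North: 29+30+11+10+3+11 = 94  ← best
The minimum is 94.
One optimal route: North → Maple → Ridge → Knoll → Willow → Easton → North (or its reverse).

Minimum total distance: 94 km.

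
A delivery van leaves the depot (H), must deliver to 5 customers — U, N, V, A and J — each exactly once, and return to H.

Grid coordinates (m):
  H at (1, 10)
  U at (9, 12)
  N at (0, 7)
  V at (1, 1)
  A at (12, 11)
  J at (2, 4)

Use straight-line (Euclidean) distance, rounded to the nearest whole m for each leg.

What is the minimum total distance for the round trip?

There are 60 distinct closed tours to check (reversals are equivalent).
H→U→N→V→A→J→H: 8+10+6+15+12+6 = 57
H→U→N→V→J→A→H: 8+10+6+3+12+11 = 50
H→U→N→A→V→J→H: 8+10+13+15+3+6 = 55
H→U→N→A→J→V→H: 8+10+13+12+3+9 = 55
H→U→N→J→V→A→H: 8+10+4+3+15+11 = 51
H→U→N→J→A→V→H: 8+10+4+12+15+9 = 58
H→U→V→N→A→J→H: 8+14+6+13+12+6 = 59
H→U→V→N→J→A→H: 8+14+6+4+12+11 = 55
H→U→V→A→N→J→H: 8+14+15+13+4+6 = 60
H→U→V→A→J→N→H: 8+14+15+12+4+3 = 56
H→U→V→J→N→A→H: 8+14+3+4+13+11 = 53
H→U→V→J→A→N→H: 8+14+3+12+13+3 = 53
H→U→A→N→V→J→H: 8+3+13+6+3+6 = 39
H→U→A→N→J→V→H: 8+3+13+4+3+9 = 40
… (46 more)
H→U→A→J→V→N→H: 8+3+12+3+6+3 = 35  ← best
The minimum is 35.
One optimal route: H → U → A → J → V → N → H (or its reverse).

35 m — the shortest possible round trip.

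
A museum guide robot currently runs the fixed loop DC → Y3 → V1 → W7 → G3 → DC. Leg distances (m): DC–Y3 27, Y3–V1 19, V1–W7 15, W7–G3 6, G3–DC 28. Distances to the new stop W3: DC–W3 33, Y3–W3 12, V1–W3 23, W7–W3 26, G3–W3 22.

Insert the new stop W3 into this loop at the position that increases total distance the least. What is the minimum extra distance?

Minimum extra distance: 16 m, inserting W3 between Y3 and V1.

Insertion cost between consecutive stops i–j is d(i,W3) + d(W3,j) − d(i,j):
  between DC and Y3: 33 + 12 − 27 = 18
  between Y3 and V1: 12 + 23 − 19 = 16
  between V1 and W7: 23 + 26 − 15 = 34
  between W7 and G3: 26 + 22 − 6 = 42
  between G3 and DC: 22 + 33 − 28 = 27
Cheapest insertion is between Y3 and V1, adding 16.
New total = 95 + 16 = 111.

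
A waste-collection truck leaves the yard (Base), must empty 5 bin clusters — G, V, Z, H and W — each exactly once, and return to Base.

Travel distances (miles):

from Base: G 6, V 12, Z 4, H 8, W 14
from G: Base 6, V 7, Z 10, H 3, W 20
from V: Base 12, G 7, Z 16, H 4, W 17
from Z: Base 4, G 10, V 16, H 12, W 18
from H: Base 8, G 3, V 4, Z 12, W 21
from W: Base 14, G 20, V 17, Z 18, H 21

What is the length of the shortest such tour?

With 5 stops there are 5!/2 = 60 distinct round trips (a route and its reverse cost the same).
Base → G → V → Z → H → W → Base: 6+7+16+12+21+14 = 76
Base → G → V → Z → W → H → Base: 6+7+16+18+21+8 = 76
Base → G → V → H → Z → W → Base: 6+7+4+12+18+14 = 61
Base → G → V → H → W → Z → Base: 6+7+4+21+18+4 = 60
Base → G → V → W → Z → H → Base: 6+7+17+18+12+8 = 68
Base → G → V → W → H → Z → Base: 6+7+17+21+12+4 = 67
Base → G → Z → V → H → W → Base: 6+10+16+4+21+14 = 71
Base → G → Z → V → W → H → Base: 6+10+16+17+21+8 = 78
Base → G → Z → H → V → W → Base: 6+10+12+4+17+14 = 63
Base → G → Z → H → W → V → Base: 6+10+12+21+17+12 = 78
Base → G → Z → W → V → H → Base: 6+10+18+17+4+8 = 63
Base → G → Z → W → H → V → Base: 6+10+18+21+4+12 = 71
Base → G → H → V → Z → W → Base: 6+3+4+16+18+14 = 61
Base → G → H → V → W → Z → Base: 6+3+4+17+18+4 = 52
… (46 more)
The minimum is 52.
One optimal route: Base → G → H → V → W → Z → Base (or its reverse).

Minimum total distance: 52 miles.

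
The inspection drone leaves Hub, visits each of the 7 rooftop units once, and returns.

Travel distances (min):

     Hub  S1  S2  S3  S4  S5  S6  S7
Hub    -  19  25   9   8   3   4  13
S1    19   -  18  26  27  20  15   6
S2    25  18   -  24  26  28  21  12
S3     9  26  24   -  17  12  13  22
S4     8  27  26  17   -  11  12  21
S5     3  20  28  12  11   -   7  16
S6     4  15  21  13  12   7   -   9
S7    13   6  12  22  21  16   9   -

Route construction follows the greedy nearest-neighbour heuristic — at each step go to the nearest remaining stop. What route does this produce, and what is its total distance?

Total distance 92 min via the nearest-neighbour route Hub → S5 → S6 → S7 → S1 → S2 → S3 → S4 → Hub.

From Hub: distances to unvisited — S5=3, S6=4, S4=8, S3=9, S7=13, S1=19, S2=25. Nearest is S5 (3).
From S5: distances to unvisited — S6=7, S4=11, S3=12, S7=16, S1=20, S2=28. Nearest is S6 (7).
From S6: distances to unvisited — S7=9, S4=12, S3=13, S1=15, S2=21. Nearest is S7 (9).
From S7: distances to unvisited — S1=6, S2=12, S4=21, S3=22. Nearest is S1 (6).
From S1: distances to unvisited — S2=18, S3=26, S4=27. Nearest is S2 (18).
From S2: distances to unvisited — S3=24, S4=26. Nearest is S3 (24).
From S3: distances to unvisited — S4=17. Nearest is S4 (17).
Return S4→Hub: 8.
Total = 3 + 7 + 9 + 6 + 18 + 24 + 17 + 8 = 92.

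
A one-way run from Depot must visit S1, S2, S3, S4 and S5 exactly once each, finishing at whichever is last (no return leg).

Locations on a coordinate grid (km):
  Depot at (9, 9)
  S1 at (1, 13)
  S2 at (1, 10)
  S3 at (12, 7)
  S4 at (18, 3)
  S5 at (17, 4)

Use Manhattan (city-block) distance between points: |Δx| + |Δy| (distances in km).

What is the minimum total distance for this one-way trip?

There are 5! = 120 possible orderings.
Depot→S1→S2→S3→S4→S5: 12+3+14+10+2 = 41
Depot→S1→S2→S3→S5→S4: 12+3+14+8+2 = 39
Depot→S1→S2→S4→S3→S5: 12+3+24+10+8 = 57
Depot→S1→S2→S4→S5→S3: 12+3+24+2+8 = 49
Depot→S1→S2→S5→S3→S4: 12+3+22+8+10 = 55
Depot→S1→S2→S5→S4→S3: 12+3+22+2+10 = 49
Depot→S1→S3→S2→S4→S5: 12+17+14+24+2 = 69
Depot→S1→S3→S2→S5→S4: 12+17+14+22+2 = 67
Depot→S1→S3→S4→S2→S5: 12+17+10+24+22 = 85
Depot→S1→S3→S4→S5→S2: 12+17+10+2+22 = 63
Depot→S1→S3→S5→S2→S4: 12+17+8+22+24 = 83
Depot→S1→S3→S5→S4→S2: 12+17+8+2+24 = 63
Depot→S1→S4→S2→S3→S5: 12+27+24+14+8 = 85
Depot→S1→S4→S2→S5→S3: 12+27+24+22+8 = 93
… (106 more)
The minimum is 39.
One shortest path: Depot → S1 → S2 → S3 → S5 → S4.

39 km — the minimum one-way total.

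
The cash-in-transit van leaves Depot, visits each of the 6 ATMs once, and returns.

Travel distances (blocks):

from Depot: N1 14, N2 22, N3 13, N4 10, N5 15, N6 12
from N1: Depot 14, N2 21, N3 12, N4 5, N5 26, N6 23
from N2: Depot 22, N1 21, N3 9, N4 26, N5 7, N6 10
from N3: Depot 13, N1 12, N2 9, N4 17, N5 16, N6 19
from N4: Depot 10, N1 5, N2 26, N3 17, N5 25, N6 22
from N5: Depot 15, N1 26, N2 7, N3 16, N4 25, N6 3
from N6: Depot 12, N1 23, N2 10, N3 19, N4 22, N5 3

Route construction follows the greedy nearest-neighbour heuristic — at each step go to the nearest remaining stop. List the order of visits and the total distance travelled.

Nearest-neighbour total = 58 blocks; route Depot → N4 → N1 → N3 → N2 → N5 → N6 → Depot.

From Depot: distances to unvisited — N4=10, N6=12, N3=13, N1=14, N5=15, N2=22. Nearest is N4 (10).
From N4: distances to unvisited — N1=5, N3=17, N6=22, N5=25, N2=26. Nearest is N1 (5).
From N1: distances to unvisited — N3=12, N2=21, N6=23, N5=26. Nearest is N3 (12).
From N3: distances to unvisited — N2=9, N5=16, N6=19. Nearest is N2 (9).
From N2: distances to unvisited — N5=7, N6=10. Nearest is N5 (7).
From N5: distances to unvisited — N6=3. Nearest is N6 (3).
Return N6→Depot: 12.
Total = 10 + 5 + 12 + 9 + 7 + 3 + 12 = 58.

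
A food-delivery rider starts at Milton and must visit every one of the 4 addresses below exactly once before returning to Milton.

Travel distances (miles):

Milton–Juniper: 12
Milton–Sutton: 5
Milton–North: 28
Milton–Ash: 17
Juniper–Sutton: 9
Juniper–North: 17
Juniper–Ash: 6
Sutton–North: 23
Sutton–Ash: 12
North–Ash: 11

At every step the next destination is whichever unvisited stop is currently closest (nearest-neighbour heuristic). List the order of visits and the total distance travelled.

Total distance 59 miles via the nearest-neighbour route Milton → Sutton → Juniper → Ash → North → Milton.

At Milton the remaining stops are Sutton 5, Juniper 12, Ash 17, North 28; go to Sutton.
At Sutton the remaining stops are Juniper 9, Ash 12, North 23; go to Juniper.
At Juniper the remaining stops are Ash 6, North 17; go to Ash.
At Ash the remaining stops are North 11; go to North.
Return North→Milton: 28.
Total = 5 + 9 + 6 + 11 + 28 = 59.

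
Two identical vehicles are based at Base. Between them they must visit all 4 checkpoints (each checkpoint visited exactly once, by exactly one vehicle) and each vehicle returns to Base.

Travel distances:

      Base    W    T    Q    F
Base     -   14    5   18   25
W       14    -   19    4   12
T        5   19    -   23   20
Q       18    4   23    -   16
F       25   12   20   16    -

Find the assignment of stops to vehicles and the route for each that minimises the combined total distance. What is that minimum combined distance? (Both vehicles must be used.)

There are 2^3 − 1 = 7 ways to divide the 4 stops into two non-empty groups. For each, the best each vehicle can do is its own shortest tour through its group:
  {W} + {T, Q, F}: 28 + 59 = 87
  {T} + {W, Q, F}: 10 + 59 = 69
  {W, T} + {Q, F}: 38 + 59 = 97
  {Q} + {W, T, F}: 36 + 51 = 87
  {W, Q} + {T, F}: 36 + 50 = 86
  {T, Q} + {W, F}: 46 + 51 = 97
  … (7 splits in total)
Best: vehicle 1 Base → T → Base = 10; vehicle 2 Base → W → Q → F → Base = 59; combined 69.

69 — the smallest possible combined total.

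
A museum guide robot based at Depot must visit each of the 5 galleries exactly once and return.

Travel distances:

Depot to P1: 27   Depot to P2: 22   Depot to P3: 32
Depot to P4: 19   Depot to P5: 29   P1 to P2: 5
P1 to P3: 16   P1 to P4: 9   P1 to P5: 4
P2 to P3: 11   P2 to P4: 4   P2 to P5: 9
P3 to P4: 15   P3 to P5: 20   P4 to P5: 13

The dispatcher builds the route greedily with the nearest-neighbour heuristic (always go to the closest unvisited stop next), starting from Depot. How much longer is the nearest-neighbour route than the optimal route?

Depot: P4=19, P2=22, P1=27, P5=29, P3=32 ⇒ P4
P4: P2=4, P1=9, P5=13, P3=15 ⇒ P2
P2: P1=5, P5=9, P3=11 ⇒ P1
P1: P5=4, P3=16 ⇒ P5
P5: P3=20 ⇒ P3
NN route Depot → P4 → P2 → P1 → P5 → P3 → Depot costs 84.
Optimal: Depot → P4 → P2 → P3 → P1 → P5 → Depot costs 83 (by enumerating all 60 distinct tours).
Excess = 84 − 83 = 1.

Excess over optimum: 1.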